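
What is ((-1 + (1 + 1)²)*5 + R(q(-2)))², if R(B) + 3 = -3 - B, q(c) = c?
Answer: 121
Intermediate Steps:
R(B) = -6 - B (R(B) = -3 + (-3 - B) = -6 - B)
((-1 + (1 + 1)²)*5 + R(q(-2)))² = ((-1 + (1 + 1)²)*5 + (-6 - 1*(-2)))² = ((-1 + 2²)*5 + (-6 + 2))² = ((-1 + 4)*5 - 4)² = (3*5 - 4)² = (15 - 4)² = 11² = 121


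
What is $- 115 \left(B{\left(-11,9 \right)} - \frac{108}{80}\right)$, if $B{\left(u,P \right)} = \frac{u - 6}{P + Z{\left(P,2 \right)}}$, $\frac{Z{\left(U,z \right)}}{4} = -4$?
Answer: $- \frac{3473}{28} \approx -124.04$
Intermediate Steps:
$Z{\left(U,z \right)} = -16$ ($Z{\left(U,z \right)} = 4 \left(-4\right) = -16$)
$B{\left(u,P \right)} = \frac{-6 + u}{-16 + P}$ ($B{\left(u,P \right)} = \frac{u - 6}{P - 16} = \frac{-6 + u}{-16 + P}$)
$- 115 \left(B{\left(-11,9 \right)} - \frac{108}{80}\right) = - 115 \left(\frac{-6 - 11}{-16 + 9} - \frac{108}{80}\right) = - 115 \left(\frac{1}{-7} \left(-17\right) - \frac{27}{20}\right) = - 115 \left(\left(- \frac{1}{7}\right) \left(-17\right) - \frac{27}{20}\right) = - 115 \left(\frac{17}{7} - \frac{27}{20}\right) = \left(-115\right) \frac{151}{140} = - \frac{3473}{28}$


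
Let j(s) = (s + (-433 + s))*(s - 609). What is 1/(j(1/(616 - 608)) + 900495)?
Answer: 32/37247541 ≈ 8.5912e-7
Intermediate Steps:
j(s) = (-609 + s)*(-433 + 2*s) (j(s) = (-433 + 2*s)*(-609 + s) = (-609 + s)*(-433 + 2*s))
1/(j(1/(616 - 608)) + 900495) = 1/((263697 - 1651/(616 - 608) + 2*(1/(616 - 608))**2) + 900495) = 1/((263697 - 1651/8 + 2*(1/8)**2) + 900495) = 1/((263697 - 1651*1/8 + 2*(1/8)**2) + 900495) = 1/((263697 - 1651/8 + 2*(1/64)) + 900495) = 1/((263697 - 1651/8 + 1/32) + 900495) = 1/(8431701/32 + 900495) = 1/(37247541/32) = 32/37247541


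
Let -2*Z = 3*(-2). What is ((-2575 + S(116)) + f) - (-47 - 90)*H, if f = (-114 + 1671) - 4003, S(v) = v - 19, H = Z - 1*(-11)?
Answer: -3006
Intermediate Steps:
Z = 3 (Z = -3*(-2)/2 = -1/2*(-6) = 3)
H = 14 (H = 3 - 1*(-11) = 3 + 11 = 14)
S(v) = -19 + v
f = -2446 (f = 1557 - 4003 = -2446)
((-2575 + S(116)) + f) - (-47 - 90)*H = ((-2575 + (-19 + 116)) - 2446) - (-47 - 90)*14 = ((-2575 + 97) - 2446) - (-137)*14 = (-2478 - 2446) - 1*(-1918) = -4924 + 1918 = -3006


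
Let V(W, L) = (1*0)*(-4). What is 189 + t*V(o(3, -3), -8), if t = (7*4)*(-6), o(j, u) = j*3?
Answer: 189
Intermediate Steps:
o(j, u) = 3*j
t = -168 (t = 28*(-6) = -168)
V(W, L) = 0 (V(W, L) = 0*(-4) = 0)
189 + t*V(o(3, -3), -8) = 189 - 168*0 = 189 + 0 = 189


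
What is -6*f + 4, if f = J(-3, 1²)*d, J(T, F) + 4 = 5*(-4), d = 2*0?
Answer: 4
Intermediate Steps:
d = 0
J(T, F) = -24 (J(T, F) = -4 + 5*(-4) = -4 - 20 = -24)
f = 0 (f = -24*0 = 0)
-6*f + 4 = -6*0 + 4 = 0 + 4 = 4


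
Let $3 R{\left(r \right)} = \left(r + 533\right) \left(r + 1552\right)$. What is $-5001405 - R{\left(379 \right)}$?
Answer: $-5588429$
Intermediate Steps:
$R{\left(r \right)} = \frac{\left(533 + r\right) \left(1552 + r\right)}{3}$ ($R{\left(r \right)} = \frac{\left(r + 533\right) \left(r + 1552\right)}{3} = \frac{\left(533 + r\right) \left(1552 + r\right)}{3}$)
$-5001405 - R{\left(379 \right)} = -5001405 - \left(\frac{827216}{3} + 695 \cdot 379 + \frac{379^{2}}{3}\right) = -5001405 - \left(\frac{827216}{3} + 263405 + \frac{1}{3} \cdot 143641\right) = -5001405 - \left(\frac{827216}{3} + 263405 + \frac{143641}{3}\right) = -5001405 - 587024 = -5588429$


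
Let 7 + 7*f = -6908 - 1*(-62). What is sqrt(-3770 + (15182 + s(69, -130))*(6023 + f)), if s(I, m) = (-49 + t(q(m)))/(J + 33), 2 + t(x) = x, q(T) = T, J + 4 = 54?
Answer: sqrt(527444149570)/83 ≈ 8750.0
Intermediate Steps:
J = 50 (J = -4 + 54 = 50)
t(x) = -2 + x
s(I, m) = -51/83 + m/83 (s(I, m) = (-49 + (-2 + m))/(50 + 33) = (-51 + m)/83 = (-51 + m)*(1/83) = -51/83 + m/83)
f = -979 (f = -1 + (-6908 - 1*(-62))/7 = -1 + (-6908 + 62)/7 = -1 + (1/7)*(-6846) = -1 - 978 = -979)
sqrt(-3770 + (15182 + s(69, -130))*(6023 + f)) = sqrt(-3770 + (15182 + (-51/83 + (1/83)*(-130)))*(6023 - 979)) = sqrt(-3770 + (15182 + (-51/83 - 130/83))*5044) = sqrt(-3770 + (15182 - 181/83)*5044) = sqrt(-3770 + (1259925/83)*5044) = sqrt(-3770 + 6355061700/83) = sqrt(6354748790/83) = sqrt(527444149570)/83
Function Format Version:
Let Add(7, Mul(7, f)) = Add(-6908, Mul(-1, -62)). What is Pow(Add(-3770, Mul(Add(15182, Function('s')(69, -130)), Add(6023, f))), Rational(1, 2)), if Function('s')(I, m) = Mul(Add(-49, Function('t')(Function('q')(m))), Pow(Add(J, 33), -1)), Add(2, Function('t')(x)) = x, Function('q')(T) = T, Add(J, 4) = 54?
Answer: Mul(Rational(1, 83), Pow(527444149570, Rational(1, 2))) ≈ 8750.0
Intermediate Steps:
J = 50 (J = Add(-4, 54) = 50)
Function('t')(x) = Add(-2, x)
Function('s')(I, m) = Add(Rational(-51, 83), Mul(Rational(1, 83), m)) (Function('s')(I, m) = Mul(Add(-49, Add(-2, m)), Pow(Add(50, 33), -1)) = Mul(Add(-51, m), Pow(83, -1)) = Mul(Add(-51, m), Rational(1, 83)) = Add(Rational(-51, 83), Mul(Rational(1, 83), m)))
f = -979 (f = Add(-1, Mul(Rational(1, 7), Add(-6908, Mul(-1, -62)))) = Add(-1, Mul(Rational(1, 7), Add(-6908, 62))) = Add(-1, Mul(Rational(1, 7), -6846)) = Add(-1, -978) = -979)
Pow(Add(-3770, Mul(Add(15182, Function('s')(69, -130)), Add(6023, f))), Rational(1, 2)) = Pow(Add(-3770, Mul(Add(15182, Add(Rational(-51, 83), Mul(Rational(1, 83), -130))), Add(6023, -979))), Rational(1, 2)) = Pow(Add(-3770, Mul(Add(15182, Add(Rational(-51, 83), Rational(-130, 83))), 5044)), Rational(1, 2)) = Pow(Add(-3770, Mul(Add(15182, Rational(-181, 83)), 5044)), Rational(1, 2)) = Pow(Add(-3770, Mul(Rational(1259925, 83), 5044)), Rational(1, 2)) = Pow(Add(-3770, Rational(6355061700, 83)), Rational(1, 2)) = Pow(Rational(6354748790, 83), Rational(1, 2)) = Mul(Rational(1, 83), Pow(527444149570, Rational(1, 2)))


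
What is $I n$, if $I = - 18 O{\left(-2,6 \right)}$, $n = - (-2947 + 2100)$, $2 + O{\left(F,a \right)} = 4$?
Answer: $-30492$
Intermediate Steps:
$O{\left(F,a \right)} = 2$ ($O{\left(F,a \right)} = -2 + 4 = 2$)
$n = 847$ ($n = \left(-1\right) \left(-847\right) = 847$)
$I = -36$ ($I = \left(-18\right) 2 = -36$)
$I n = \left(-36\right) 847 = -30492$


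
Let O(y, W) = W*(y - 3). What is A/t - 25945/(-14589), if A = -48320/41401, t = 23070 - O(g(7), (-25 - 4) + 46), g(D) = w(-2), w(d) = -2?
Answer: 4974242776199/2797120244259 ≈ 1.7783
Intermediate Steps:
g(D) = -2
O(y, W) = W*(-3 + y)
t = 23155 (t = 23070 - ((-25 - 4) + 46)*(-3 - 2) = 23070 - (-29 + 46)*(-5) = 23070 - 17*(-5) = 23070 - 1*(-85) = 23070 + 85 = 23155)
A = -48320/41401 (A = -48320*1/41401 = -48320/41401 ≈ -1.1671)
A/t - 25945/(-14589) = -48320/41401/23155 - 25945/(-14589) = -48320/41401*1/23155 - 25945*(-1/14589) = -9664/191728031 + 25945/14589 = 4974242776199/2797120244259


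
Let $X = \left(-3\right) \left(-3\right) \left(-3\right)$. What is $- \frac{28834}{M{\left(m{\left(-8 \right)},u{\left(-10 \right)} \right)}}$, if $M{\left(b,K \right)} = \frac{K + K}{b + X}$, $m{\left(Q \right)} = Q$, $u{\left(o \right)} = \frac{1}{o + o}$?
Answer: $-10091900$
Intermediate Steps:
$u{\left(o \right)} = \frac{1}{2 o}$
$X = -27$ ($X = 9 \left(-3\right) = -27$)
$M{\left(b,K \right)} = \frac{2 K}{-27 + b}$ ($M{\left(b,K \right)} = \frac{K + K}{b - 27} = \frac{2 K}{-27 + b}$)
$- \frac{28834}{M{\left(m{\left(-8 \right)},u{\left(-10 \right)} \right)}} = - \frac{28834}{2 \frac{1}{2 \left(-10\right)} \frac{1}{-27 - 8}} = - \frac{28834}{2 \cdot \frac{1}{2} \left(- \frac{1}{10}\right) \frac{1}{-35}} = - \frac{28834}{2 \left(- \frac{1}{20}\right) \left(- \frac{1}{35}\right)} = - 28834 \frac{1}{\frac{1}{350}} = \left(-28834\right) 350 = -10091900$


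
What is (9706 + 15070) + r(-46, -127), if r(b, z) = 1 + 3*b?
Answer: 24639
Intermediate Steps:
(9706 + 15070) + r(-46, -127) = (9706 + 15070) + (1 + 3*(-46)) = 24776 + (1 - 138) = 24776 - 137 = 24639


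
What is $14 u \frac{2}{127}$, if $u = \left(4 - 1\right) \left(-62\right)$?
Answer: $- \frac{5208}{127} \approx -41.008$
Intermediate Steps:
$u = -186$ ($u = \left(4 - 1\right) \left(-62\right) = 3 \left(-62\right) = -186$)
$14 u \frac{2}{127} = 14 \left(-186\right) \frac{2}{127} = - 2604 \cdot 2 \cdot \frac{1}{127} = \left(-2604\right) \frac{2}{127} = - \frac{5208}{127}$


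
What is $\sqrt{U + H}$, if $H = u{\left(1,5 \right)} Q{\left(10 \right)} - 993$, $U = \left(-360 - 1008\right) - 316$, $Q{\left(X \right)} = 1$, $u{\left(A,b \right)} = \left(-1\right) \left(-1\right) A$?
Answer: $2 i \sqrt{669} \approx 51.73 i$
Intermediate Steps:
$u{\left(A,b \right)} = A$ ($u{\left(A,b \right)} = 1 A = A$)
$U = -1684$ ($U = -1368 - 316 = -1684$)
$H = -992$ ($H = 1 \cdot 1 - 993 = 1 - 993 = -992$)
$\sqrt{U + H} = \sqrt{-1684 - 992} = \sqrt{-2676} = 2 i \sqrt{669}$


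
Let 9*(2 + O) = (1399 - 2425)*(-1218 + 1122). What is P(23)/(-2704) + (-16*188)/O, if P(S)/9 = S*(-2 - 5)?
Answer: 3860663/14793584 ≈ 0.26097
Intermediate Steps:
P(S) = -63*S (P(S) = 9*(S*(-2 - 5)) = 9*(S*(-7)) = 9*(-7*S) = -63*S)
O = 10942 (O = -2 + ((1399 - 2425)*(-1218 + 1122))/9 = -2 + (-1026*(-96))/9 = -2 + (⅑)*98496 = -2 + 10944 = 10942)
P(23)/(-2704) + (-16*188)/O = -63*23/(-2704) - 16*188/10942 = -1449*(-1/2704) - 3008*1/10942 = 1449/2704 - 1504/5471 = 3860663/14793584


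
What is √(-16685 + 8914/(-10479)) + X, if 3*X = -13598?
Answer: -13598/3 + I*√1832263932891/10479 ≈ -4532.7 + 129.17*I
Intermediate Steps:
X = -13598/3 (X = (⅓)*(-13598) = -13598/3 ≈ -4532.7)
√(-16685 + 8914/(-10479)) + X = √(-16685 + 8914/(-10479)) - 13598/3 = √(-16685 + 8914*(-1/10479)) - 13598/3 = √(-16685 - 8914/10479) - 13598/3 = √(-174851029/10479) - 13598/3 = I*√1832263932891/10479 - 13598/3 = -13598/3 + I*√1832263932891/10479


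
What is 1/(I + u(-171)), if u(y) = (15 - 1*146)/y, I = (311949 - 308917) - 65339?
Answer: -171/10654366 ≈ -1.6050e-5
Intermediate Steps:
I = -62307 (I = 3032 - 65339 = -62307)
u(y) = -131/y (u(y) = (15 - 146)/y = -131/y)
1/(I + u(-171)) = 1/(-62307 - 131/(-171)) = 1/(-62307 - 131*(-1/171)) = 1/(-62307 + 131/171) = 1/(-10654366/171) = -171/10654366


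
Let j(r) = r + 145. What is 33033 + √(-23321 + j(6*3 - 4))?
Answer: 33033 + I*√23162 ≈ 33033.0 + 152.19*I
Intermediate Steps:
j(r) = 145 + r
33033 + √(-23321 + j(6*3 - 4)) = 33033 + √(-23321 + (145 + (6*3 - 4))) = 33033 + √(-23321 + (145 + (18 - 4))) = 33033 + √(-23321 + (145 + 14)) = 33033 + √(-23321 + 159) = 33033 + √(-23162) = 33033 + I*√23162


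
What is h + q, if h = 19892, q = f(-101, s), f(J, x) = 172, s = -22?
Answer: 20064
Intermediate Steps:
q = 172
h + q = 19892 + 172 = 20064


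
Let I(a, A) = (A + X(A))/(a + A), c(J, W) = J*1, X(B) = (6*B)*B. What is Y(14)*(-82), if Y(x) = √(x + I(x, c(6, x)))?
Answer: -41*√2510/5 ≈ -410.82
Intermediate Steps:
X(B) = 6*B²
c(J, W) = J
I(a, A) = (A + 6*A²)/(A + a) (I(a, A) = (A + 6*A²)/(a + A) = (A + 6*A²)/(A + a))
Y(x) = √(x + 222/(6 + x)) (Y(x) = √(x + 6*(1 + 6*6)/(6 + x)) = √(x + 6*(1 + 36)/(6 + x)) = √(x + 6*37/(6 + x)) = √(x + 222/(6 + x)))
Y(14)*(-82) = √((222 + 14*(6 + 14))/(6 + 14))*(-82) = √((222 + 14*20)/20)*(-82) = √((222 + 280)/20)*(-82) = √((1/20)*502)*(-82) = √(251/10)*(-82) = (√2510/10)*(-82) = -41*√2510/5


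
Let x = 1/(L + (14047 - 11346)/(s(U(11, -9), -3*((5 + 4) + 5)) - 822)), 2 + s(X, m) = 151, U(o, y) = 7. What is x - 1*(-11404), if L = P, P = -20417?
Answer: 156729071495/13743342 ≈ 11404.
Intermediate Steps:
s(X, m) = 149 (s(X, m) = -2 + 151 = 149)
L = -20417
x = -673/13743342 (x = 1/(-20417 + (14047 - 11346)/(149 - 822)) = 1/(-20417 + 2701/(-673)) = 1/(-20417 + 2701*(-1/673)) = 1/(-20417 - 2701/673) = 1/(-13743342/673) = -673/13743342 ≈ -4.8969e-5)
x - 1*(-11404) = -673/13743342 - 1*(-11404) = -673/13743342 + 11404 = 156729071495/13743342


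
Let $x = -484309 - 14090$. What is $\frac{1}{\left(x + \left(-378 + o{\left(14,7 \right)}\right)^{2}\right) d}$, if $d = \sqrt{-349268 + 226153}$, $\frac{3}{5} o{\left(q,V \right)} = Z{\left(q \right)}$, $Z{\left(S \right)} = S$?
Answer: $\frac{9 i \sqrt{123115}}{412865536925} \approx 7.6487 \cdot 10^{-9} i$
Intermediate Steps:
$o{\left(q,V \right)} = \frac{5 q}{3}$
$x = -498399$ ($x = -484309 - 14090 = -498399$)
$d = i \sqrt{123115}$ ($d = \sqrt{-123115} = i \sqrt{123115} \approx 350.88 i$)
$\frac{1}{\left(x + \left(-378 + o{\left(14,7 \right)}\right)^{2}\right) d} = \frac{1}{\left(-498399 + \left(-378 + \frac{5}{3} \cdot 14\right)^{2}\right) i \sqrt{123115}} = \frac{\left(- \frac{1}{123115}\right) i \sqrt{123115}}{-498399 + \left(-378 + \frac{70}{3}\right)^{2}} = \frac{\left(- \frac{1}{123115}\right) i \sqrt{123115}}{-498399 + \left(- \frac{1064}{3}\right)^{2}} = \frac{\left(- \frac{1}{123115}\right) i \sqrt{123115}}{-498399 + \frac{1132096}{9}} = \frac{\left(- \frac{1}{123115}\right) i \sqrt{123115}}{- \frac{3353495}{9}} = - \frac{9 \left(- \frac{i \sqrt{123115}}{123115}\right)}{3353495} = \frac{9 i \sqrt{123115}}{412865536925}$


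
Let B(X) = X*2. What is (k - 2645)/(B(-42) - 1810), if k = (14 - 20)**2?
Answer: 2609/1894 ≈ 1.3775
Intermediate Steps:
k = 36 (k = (-6)**2 = 36)
B(X) = 2*X
(k - 2645)/(B(-42) - 1810) = (36 - 2645)/(2*(-42) - 1810) = -2609/(-84 - 1810) = -2609/(-1894) = -2609*(-1/1894) = 2609/1894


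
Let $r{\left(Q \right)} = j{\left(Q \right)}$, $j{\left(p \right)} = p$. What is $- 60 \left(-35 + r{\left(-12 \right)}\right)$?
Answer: $2820$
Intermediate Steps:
$r{\left(Q \right)} = Q$
$- 60 \left(-35 + r{\left(-12 \right)}\right) = - 60 \left(-35 - 12\right) = \left(-60\right) \left(-47\right) = 2820$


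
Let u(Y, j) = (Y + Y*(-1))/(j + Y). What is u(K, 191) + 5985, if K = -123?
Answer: 5985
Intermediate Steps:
u(Y, j) = 0 (u(Y, j) = (Y - Y)/(Y + j) = 0/(Y + j) = 0)
u(K, 191) + 5985 = 0 + 5985 = 5985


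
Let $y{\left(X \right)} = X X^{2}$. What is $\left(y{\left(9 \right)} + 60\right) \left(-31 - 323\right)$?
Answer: $-279306$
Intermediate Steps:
$y{\left(X \right)} = X^{3}$
$\left(y{\left(9 \right)} + 60\right) \left(-31 - 323\right) = \left(9^{3} + 60\right) \left(-31 - 323\right) = \left(729 + 60\right) \left(-354\right) = 789 \left(-354\right) = -279306$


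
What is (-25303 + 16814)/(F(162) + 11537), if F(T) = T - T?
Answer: -8489/11537 ≈ -0.73581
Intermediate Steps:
F(T) = 0
(-25303 + 16814)/(F(162) + 11537) = (-25303 + 16814)/(0 + 11537) = -8489/11537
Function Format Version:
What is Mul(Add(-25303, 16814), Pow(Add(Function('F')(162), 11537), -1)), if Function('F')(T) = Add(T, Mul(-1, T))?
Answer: Rational(-8489, 11537) ≈ -0.73581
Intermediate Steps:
Function('F')(T) = 0
Mul(Add(-25303, 16814), Pow(Add(Function('F')(162), 11537), -1)) = Mul(Add(-25303, 16814), Pow(Add(0, 11537), -1)) = Mul(-8489, Pow(11537, -1)) = Mul(-8489, Rational(1, 11537)) = Rational(-8489, 11537)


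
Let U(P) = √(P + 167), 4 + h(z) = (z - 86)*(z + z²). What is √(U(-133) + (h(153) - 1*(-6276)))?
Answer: √(1584926 + √34) ≈ 1258.9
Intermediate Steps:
h(z) = -4 + (-86 + z)*(z + z²) (h(z) = -4 + (z - 86)*(z + z²) = -4 + (-86 + z)*(z + z²))
U(P) = √(167 + P)
√(U(-133) + (h(153) - 1*(-6276))) = √(√(167 - 133) + ((-4 + 153³ - 86*153 - 85*153²) - 1*(-6276))) = √(√34 + ((-4 + 3581577 - 13158 - 85*23409) + 6276)) = √(√34 + ((-4 + 3581577 - 13158 - 1989765) + 6276)) = √(√34 + (1578650 + 6276)) = √(√34 + 1584926) = √(1584926 + √34)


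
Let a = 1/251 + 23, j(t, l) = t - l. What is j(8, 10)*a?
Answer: -11548/251 ≈ -46.008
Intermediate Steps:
a = 5774/251 (a = 1/251 + 23 = 5774/251 ≈ 23.004)
j(8, 10)*a = (8 - 1*10)*(5774/251) = (8 - 10)*(5774/251) = -2*5774/251 = -11548/251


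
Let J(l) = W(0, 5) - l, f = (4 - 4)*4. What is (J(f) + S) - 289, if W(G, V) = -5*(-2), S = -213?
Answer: -492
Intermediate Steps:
W(G, V) = 10
f = 0 (f = 0*4 = 0)
J(l) = 10 - l
(J(f) + S) - 289 = ((10 - 1*0) - 213) - 289 = ((10 + 0) - 213) - 289 = (10 - 213) - 289 = -203 - 289 = -492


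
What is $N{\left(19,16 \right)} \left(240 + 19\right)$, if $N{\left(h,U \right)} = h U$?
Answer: $78736$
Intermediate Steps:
$N{\left(h,U \right)} = U h$
$N{\left(19,16 \right)} \left(240 + 19\right) = 16 \cdot 19 \left(240 + 19\right) = 304 \cdot 259 = 78736$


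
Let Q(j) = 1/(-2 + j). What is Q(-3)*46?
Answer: -46/5 ≈ -9.2000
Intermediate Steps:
Q(-3)*46 = 46/(-2 - 3) = 46/(-5) = -⅕*46 = -46/5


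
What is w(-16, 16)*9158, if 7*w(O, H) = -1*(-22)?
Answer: 201476/7 ≈ 28782.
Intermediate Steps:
w(O, H) = 22/7 (w(O, H) = (-1*(-22))/7 = (⅐)*22 = 22/7)
w(-16, 16)*9158 = (22/7)*9158 = 201476/7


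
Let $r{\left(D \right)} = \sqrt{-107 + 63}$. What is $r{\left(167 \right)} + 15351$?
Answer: $15351 + 2 i \sqrt{11} \approx 15351.0 + 6.6332 i$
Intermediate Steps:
$r{\left(D \right)} = 2 i \sqrt{11}$ ($r{\left(D \right)} = \sqrt{-44} = 2 i \sqrt{11}$)
$r{\left(167 \right)} + 15351 = 2 i \sqrt{11} + 15351 = 15351 + 2 i \sqrt{11}$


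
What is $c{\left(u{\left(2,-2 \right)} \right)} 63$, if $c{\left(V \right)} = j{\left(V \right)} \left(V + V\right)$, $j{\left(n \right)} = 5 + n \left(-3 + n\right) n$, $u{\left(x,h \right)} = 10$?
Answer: $888300$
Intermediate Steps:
$j{\left(n \right)} = 5 + n^{2} \left(-3 + n\right)$
$c{\left(V \right)} = 2 V \left(5 + V^{3} - 3 V^{2}\right)$ ($c{\left(V \right)} = \left(5 + V^{3} - 3 V^{2}\right) \left(V + V\right) = \left(5 + V^{3} - 3 V^{2}\right) 2 V = 2 V \left(5 + V^{3} - 3 V^{2}\right)$)
$c{\left(u{\left(2,-2 \right)} \right)} 63 = 2 \cdot 10 \left(5 + 10^{3} - 3 \cdot 10^{2}\right) 63 = 2 \cdot 10 \left(5 + 1000 - 300\right) 63 = 2 \cdot 10 \cdot 705 \cdot 63 = 14100 \cdot 63 = 888300$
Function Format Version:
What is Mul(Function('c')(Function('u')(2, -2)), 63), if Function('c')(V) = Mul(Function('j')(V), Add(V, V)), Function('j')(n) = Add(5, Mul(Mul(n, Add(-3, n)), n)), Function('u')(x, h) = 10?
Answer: 888300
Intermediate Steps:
Function('j')(n) = Add(5, Mul(Pow(n, 2), Add(-3, n)))
Function('c')(V) = Mul(2, V, Add(5, Pow(V, 3), Mul(-3, Pow(V, 2)))) (Function('c')(V) = Mul(Add(5, Pow(V, 3), Mul(-3, Pow(V, 2))), Add(V, V)) = Mul(Add(5, Pow(V, 3), Mul(-3, Pow(V, 2))), Mul(2, V)) = Mul(2, V, Add(5, Pow(V, 3), Mul(-3, Pow(V, 2)))))
Mul(Function('c')(Function('u')(2, -2)), 63) = Mul(Mul(2, 10, Add(5, Pow(10, 3), Mul(-3, Pow(10, 2)))), 63) = Mul(Mul(2, 10, Add(5, 1000, Mul(-3, 100))), 63) = Mul(Mul(2, 10, Add(5, 1000, -300)), 63) = Mul(Mul(2, 10, 705), 63) = Mul(14100, 63) = 888300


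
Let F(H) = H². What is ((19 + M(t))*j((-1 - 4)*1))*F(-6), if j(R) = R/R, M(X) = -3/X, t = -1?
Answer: 792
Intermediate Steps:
j(R) = 1
((19 + M(t))*j((-1 - 4)*1))*F(-6) = ((19 - 3/(-1))*1)*(-6)² = ((19 - 3*(-1))*1)*36 = ((19 + 3)*1)*36 = (22*1)*36 = 22*36 = 792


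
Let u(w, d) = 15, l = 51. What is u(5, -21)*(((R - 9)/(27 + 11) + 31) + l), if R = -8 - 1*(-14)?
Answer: 46695/38 ≈ 1228.8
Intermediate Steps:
R = 6 (R = -8 + 14 = 6)
u(5, -21)*(((R - 9)/(27 + 11) + 31) + l) = 15*(((6 - 9)/(27 + 11) + 31) + 51) = 15*((-3/38 + 31) + 51) = 15*(1175/38 + 51) = 15*(3113/38) = 46695/38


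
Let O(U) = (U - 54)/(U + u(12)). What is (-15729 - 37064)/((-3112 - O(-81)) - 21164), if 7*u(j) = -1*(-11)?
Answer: 29352908/13498401 ≈ 2.1745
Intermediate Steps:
u(j) = 11/7 (u(j) = (-1*(-11))/7 = (⅐)*11 = 11/7)
O(U) = (-54 + U)/(11/7 + U) (O(U) = (U - 54)/(U + 11/7) = (-54 + U)/(11/7 + U))
(-15729 - 37064)/((-3112 - O(-81)) - 21164) = (-15729 - 37064)/((-3112 - 7*(-54 - 81)/(11 + 7*(-81))) - 21164) = -52793/((-3112 - 7*(-135)/(11 - 567)) - 21164) = -52793/((-3112 - 7*(-135)/(-556)) - 21164) = -52793/((-3112 - 7*(-1)*(-135)/556) - 21164) = -52793/((-3112 - 1*945/556) - 21164) = -52793/((-3112 - 945/556) - 21164) = -52793/(-1731217/556 - 21164) = -52793/(-13498401/556) = -52793*(-556/13498401) = 29352908/13498401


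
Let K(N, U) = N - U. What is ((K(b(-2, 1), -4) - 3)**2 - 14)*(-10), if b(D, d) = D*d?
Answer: 130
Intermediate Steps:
((K(b(-2, 1), -4) - 3)**2 - 14)*(-10) = (((-2*1 - 1*(-4)) - 3)**2 - 14)*(-10) = (((-2 + 4) - 3)**2 - 14)*(-10) = ((2 - 3)**2 - 14)*(-10) = ((-1)**2 - 14)*(-10) = (1 - 14)*(-10) = -13*(-10) = 130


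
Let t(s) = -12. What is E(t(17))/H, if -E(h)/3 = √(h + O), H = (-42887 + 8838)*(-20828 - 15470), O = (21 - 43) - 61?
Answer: -3*I*√95/1235910602 ≈ -2.3659e-8*I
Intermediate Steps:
O = -83 (O = -22 - 61 = -83)
H = 1235910602 (H = -34049*(-36298) = 1235910602)
E(h) = -3*√(-83 + h) (E(h) = -3*√(h - 83) = -3*√(-83 + h))
E(t(17))/H = -3*√(-83 - 12)/1235910602 = -3*I*√95*(1/1235910602) = -3*I*√95/1235910602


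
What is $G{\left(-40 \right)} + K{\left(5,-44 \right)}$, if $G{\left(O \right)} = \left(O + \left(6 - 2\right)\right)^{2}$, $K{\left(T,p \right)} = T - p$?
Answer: $1345$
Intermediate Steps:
$G{\left(O \right)} = \left(4 + O\right)^{2}$ ($G{\left(O \right)} = \left(O + 4\right)^{2} = \left(4 + O\right)^{2}$)
$G{\left(-40 \right)} + K{\left(5,-44 \right)} = \left(4 - 40\right)^{2} + \left(5 - -44\right) = \left(-36\right)^{2} + \left(5 + 44\right) = 1296 + 49 = 1345$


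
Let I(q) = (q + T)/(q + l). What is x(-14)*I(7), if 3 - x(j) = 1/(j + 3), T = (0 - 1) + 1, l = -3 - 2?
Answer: 119/11 ≈ 10.818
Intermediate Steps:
l = -5
T = 0 (T = -1 + 1 = 0)
x(j) = 3 - 1/(3 + j) (x(j) = 3 - 1/(j + 3) = 3 - 1/(3 + j))
I(q) = q/(-5 + q) (I(q) = (q + 0)/(q - 5) = q/(-5 + q))
x(-14)*I(7) = ((8 + 3*(-14))/(3 - 14))*(7/(-5 + 7)) = ((8 - 42)/(-11))*(7/2) = (-1/11*(-34))*(7*(½)) = (34/11)*(7/2) = 119/11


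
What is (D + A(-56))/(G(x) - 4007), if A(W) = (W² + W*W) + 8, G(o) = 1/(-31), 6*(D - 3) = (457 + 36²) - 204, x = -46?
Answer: -1216657/745308 ≈ -1.6324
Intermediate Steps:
D = 1567/6 (D = 3 + ((457 + 36²) - 204)/6 = 3 + ((457 + 1296) - 204)/6 = 3 + (1753 - 204)/6 = 3 + (⅙)*1549 = 3 + 1549/6 = 1567/6 ≈ 261.17)
G(o) = -1/31
A(W) = 8 + 2*W² (A(W) = (W² + W²) + 8 = 2*W² + 8 = 8 + 2*W²)
(D + A(-56))/(G(x) - 4007) = (1567/6 + (8 + 2*(-56)²))/(-1/31 - 4007) = (1567/6 + (8 + 2*3136))/(-124218/31) = (1567/6 + (8 + 6272))*(-31/124218) = (1567/6 + 6280)*(-31/124218) = (39247/6)*(-31/124218) = -1216657/745308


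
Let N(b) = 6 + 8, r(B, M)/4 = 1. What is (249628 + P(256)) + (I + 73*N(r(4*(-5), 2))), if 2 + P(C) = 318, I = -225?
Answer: 250741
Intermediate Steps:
r(B, M) = 4 (r(B, M) = 4*1 = 4)
P(C) = 316 (P(C) = -2 + 318 = 316)
N(b) = 14
(249628 + P(256)) + (I + 73*N(r(4*(-5), 2))) = (249628 + 316) + (-225 + 73*14) = 249944 + (-225 + 1022) = 249944 + 797 = 250741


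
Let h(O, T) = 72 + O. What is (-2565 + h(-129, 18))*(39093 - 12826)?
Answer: -68872074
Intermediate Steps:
(-2565 + h(-129, 18))*(39093 - 12826) = (-2565 + (72 - 129))*(39093 - 12826) = (-2565 - 57)*26267 = -2622*26267 = -68872074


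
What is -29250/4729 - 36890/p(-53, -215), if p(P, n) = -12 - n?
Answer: -25770080/137141 ≈ -187.91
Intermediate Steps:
-29250/4729 - 36890/p(-53, -215) = -29250/4729 - 36890/(-12 - 1*(-215)) = -29250*1/4729 - 36890/(-12 + 215) = -29250/4729 - 36890/203 = -29250/4729 - 36890*1/203 = -29250/4729 - 5270/29 = -25770080/137141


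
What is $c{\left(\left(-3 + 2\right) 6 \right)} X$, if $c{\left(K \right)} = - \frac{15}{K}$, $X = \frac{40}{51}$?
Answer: $\frac{100}{51} \approx 1.9608$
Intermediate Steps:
$X = \frac{40}{51}$ ($X = 40 \cdot \frac{1}{51} = \frac{40}{51} \approx 0.78431$)
$c{\left(\left(-3 + 2\right) 6 \right)} X = - \frac{15}{\left(-3 + 2\right) 6} \cdot \frac{40}{51} = - \frac{15}{\left(-1\right) 6} \cdot \frac{40}{51} = - \frac{15}{-6} \cdot \frac{40}{51} = \left(-15\right) \left(- \frac{1}{6}\right) \frac{40}{51} = \frac{5}{2} \cdot \frac{40}{51} = \frac{100}{51}$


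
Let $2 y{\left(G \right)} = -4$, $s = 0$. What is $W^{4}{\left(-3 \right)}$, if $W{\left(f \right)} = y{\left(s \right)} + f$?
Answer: $625$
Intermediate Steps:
$y{\left(G \right)} = -2$ ($y{\left(G \right)} = \frac{1}{2} \left(-4\right) = -2$)
$W{\left(f \right)} = -2 + f$
$W^{4}{\left(-3 \right)} = \left(-2 - 3\right)^{4} = \left(-5\right)^{4} = 625$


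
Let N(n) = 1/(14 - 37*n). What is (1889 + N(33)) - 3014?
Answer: -1357876/1207 ≈ -1125.0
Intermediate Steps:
(1889 + N(33)) - 3014 = (1889 - 1/(-14 + 37*33)) - 3014 = (1889 - 1/(-14 + 1221)) - 3014 = (1889 - 1/1207) - 3014 = 2280022/1207 - 3014 = -1357876/1207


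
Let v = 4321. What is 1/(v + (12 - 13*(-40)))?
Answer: 1/4853 ≈ 0.00020606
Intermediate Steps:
1/(v + (12 - 13*(-40))) = 1/(4321 + (12 - 13*(-40))) = 1/(4321 + (12 + 520)) = 1/(4321 + 532) = 1/4853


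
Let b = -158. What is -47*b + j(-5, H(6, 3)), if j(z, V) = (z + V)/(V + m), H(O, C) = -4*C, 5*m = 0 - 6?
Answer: 490201/66 ≈ 7427.3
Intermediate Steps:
m = -6/5 (m = (0 - 6)/5 = (⅕)*(-6) = -6/5 ≈ -1.2000)
j(z, V) = (V + z)/(-6/5 + V) (j(z, V) = (z + V)/(V - 6/5) = (V + z)/(-6/5 + V))
-47*b + j(-5, H(6, 3)) = -47*(-158) + 5*(-4*3 - 5)/(-6 + 5*(-4*3)) = 7426 + 5*(-12 - 5)/(-6 + 5*(-12)) = 7426 + 5*(-17)/(-6 - 60) = 7426 + 5*(-17)/(-66) = 7426 + 5*(-1/66)*(-17) = 7426 + 85/66 = 490201/66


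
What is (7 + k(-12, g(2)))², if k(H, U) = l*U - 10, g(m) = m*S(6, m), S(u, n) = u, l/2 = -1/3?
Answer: 121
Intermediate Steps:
l = -⅔ (l = 2*(-1/3) = 2*(-1*⅓) = 2*(-⅓) = -⅔ ≈ -0.66667)
g(m) = 6*m (g(m) = m*6 = 6*m)
k(H, U) = -10 - 2*U/3 (k(H, U) = -2*U/3 - 10 = -10 - 2*U/3)
(7 + k(-12, g(2)))² = (7 + (-10 - 4*2))² = (7 + (-10 - ⅔*12))² = (7 + (-10 - 8))² = (7 - 18)² = (-11)² = 121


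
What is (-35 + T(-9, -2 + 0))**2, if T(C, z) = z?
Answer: 1369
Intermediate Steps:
(-35 + T(-9, -2 + 0))**2 = (-35 + (-2 + 0))**2 = (-35 - 2)**2 = (-37)**2 = 1369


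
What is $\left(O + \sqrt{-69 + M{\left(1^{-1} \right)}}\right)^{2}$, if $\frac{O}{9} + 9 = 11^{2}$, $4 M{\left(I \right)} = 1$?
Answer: $\frac{4063981}{4} + 5040 i \sqrt{11} \approx 1.016 \cdot 10^{6} + 16716.0 i$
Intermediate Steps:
$M{\left(I \right)} = \frac{1}{4}$ ($M{\left(I \right)} = \frac{1}{4} \cdot 1 = \frac{1}{4}$)
$O = 1008$ ($O = -81 + 9 \cdot 11^{2} = -81 + 9 \cdot 121 = -81 + 1089 = 1008$)
$\left(O + \sqrt{-69 + M{\left(1^{-1} \right)}}\right)^{2} = \left(1008 + \sqrt{-69 + \frac{1}{4}}\right)^{2} = \left(1008 + \sqrt{- \frac{275}{4}}\right)^{2} = \left(1008 + \frac{5 i \sqrt{11}}{2}\right)^{2}$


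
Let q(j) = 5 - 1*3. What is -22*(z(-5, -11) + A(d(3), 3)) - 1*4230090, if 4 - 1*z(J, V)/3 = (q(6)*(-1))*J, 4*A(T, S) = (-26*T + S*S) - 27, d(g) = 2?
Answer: -4229309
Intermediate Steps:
q(j) = 2 (q(j) = 5 - 3 = 2)
A(T, S) = -27/4 - 13*T/2 + S²/4 (A(T, S) = ((-26*T + S*S) - 27)/4 = ((-26*T + S²) - 27)/4 = ((S² - 26*T) - 27)/4 = (-27 + S² - 26*T)/4 = -27/4 - 13*T/2 + S²/4)
z(J, V) = 12 + 6*J (z(J, V) = 12 - 3*2*(-1)*J = 12 - (-6)*J = 12 + 6*J)
-22*(z(-5, -11) + A(d(3), 3)) - 1*4230090 = -22*((12 + 6*(-5)) + (-27/4 - 13/2*2 + (¼)*3²)) - 1*4230090 = -22*((12 - 30) + (-27/4 - 13 + (¼)*9)) - 4230090 = -22*(-18 + (-27/4 - 13 + 9/4)) - 4230090 = -22*(-18 - 35/2) - 4230090 = -22*(-71/2) - 4230090 = 781 - 4230090 = -4229309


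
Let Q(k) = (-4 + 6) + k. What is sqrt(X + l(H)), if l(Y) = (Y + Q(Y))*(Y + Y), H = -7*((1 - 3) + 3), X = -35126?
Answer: I*sqrt(34958) ≈ 186.97*I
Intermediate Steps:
Q(k) = 2 + k
H = -7 (H = -7*(-2 + 3) = -7*1 = -7)
l(Y) = 2*Y*(2 + 2*Y) (l(Y) = (Y + (2 + Y))*(Y + Y) = (2 + 2*Y)*(2*Y) = 2*Y*(2 + 2*Y))
sqrt(X + l(H)) = sqrt(-35126 + 4*(-7)*(1 - 7)) = sqrt(-35126 + 4*(-7)*(-6)) = sqrt(-35126 + 168) = sqrt(-34958) = I*sqrt(34958)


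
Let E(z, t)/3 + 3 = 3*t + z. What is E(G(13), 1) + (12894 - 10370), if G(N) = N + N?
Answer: 2602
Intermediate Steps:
G(N) = 2*N
E(z, t) = -9 + 3*z + 9*t (E(z, t) = -9 + 3*(3*t + z) = -9 + 3*(z + 3*t) = -9 + (3*z + 9*t) = -9 + 3*z + 9*t)
E(G(13), 1) + (12894 - 10370) = (-9 + 3*(2*13) + 9*1) + (12894 - 10370) = (-9 + 3*26 + 9) + 2524 = (-9 + 78 + 9) + 2524 = 78 + 2524 = 2602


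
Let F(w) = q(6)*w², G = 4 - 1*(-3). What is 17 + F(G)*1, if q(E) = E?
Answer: 311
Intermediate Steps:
G = 7 (G = 4 + 3 = 7)
F(w) = 6*w²
17 + F(G)*1 = 17 + (6*7²)*1 = 17 + (6*49)*1 = 17 + 294*1 = 17 + 294 = 311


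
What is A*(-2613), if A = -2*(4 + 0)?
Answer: 20904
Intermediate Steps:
A = -8 (A = -2*4 = -8)
A*(-2613) = -8*(-2613) = 20904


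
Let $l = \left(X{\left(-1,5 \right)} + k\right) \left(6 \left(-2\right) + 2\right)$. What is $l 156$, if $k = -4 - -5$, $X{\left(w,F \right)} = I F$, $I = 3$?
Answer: $-24960$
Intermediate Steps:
$X{\left(w,F \right)} = 3 F$
$k = 1$ ($k = -4 + 5 = 1$)
$l = -160$ ($l = \left(3 \cdot 5 + 1\right) \left(6 \left(-2\right) + 2\right) = \left(15 + 1\right) \left(-12 + 2\right) = 16 \left(-10\right) = -160$)
$l 156 = \left(-160\right) 156 = -24960$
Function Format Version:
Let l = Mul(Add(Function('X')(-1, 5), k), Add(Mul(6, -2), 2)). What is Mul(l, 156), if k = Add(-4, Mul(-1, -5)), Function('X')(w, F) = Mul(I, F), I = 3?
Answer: -24960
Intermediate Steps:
Function('X')(w, F) = Mul(3, F)
k = 1 (k = Add(-4, 5) = 1)
l = -160 (l = Mul(Add(Mul(3, 5), 1), Add(Mul(6, -2), 2)) = Mul(Add(15, 1), Add(-12, 2)) = Mul(16, -10) = -160)
Mul(l, 156) = Mul(-160, 156) = -24960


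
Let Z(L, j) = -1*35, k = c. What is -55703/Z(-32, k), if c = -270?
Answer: 55703/35 ≈ 1591.5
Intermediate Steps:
k = -270
Z(L, j) = -35
-55703/Z(-32, k) = -55703/(-35) = -55703*(-1/35) = 55703/35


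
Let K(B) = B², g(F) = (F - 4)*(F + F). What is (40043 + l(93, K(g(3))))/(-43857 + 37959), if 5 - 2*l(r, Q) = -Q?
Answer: -26709/3932 ≈ -6.7927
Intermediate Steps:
g(F) = 2*F*(-4 + F) (g(F) = (-4 + F)*(2*F) = 2*F*(-4 + F))
l(r, Q) = 5/2 + Q/2 (l(r, Q) = 5/2 - (-1)*Q/2 = 5/2 + Q/2)
(40043 + l(93, K(g(3))))/(-43857 + 37959) = (40043 + (5/2 + (2*3*(-4 + 3))²/2))/(-43857 + 37959) = (40043 + (5/2 + (2*3*(-1))²/2))/(-5898) = (40043 + (5/2 + (½)*(-6)²))*(-1/5898) = (40043 + (5/2 + (½)*36))*(-1/5898) = (40043 + (5/2 + 18))*(-1/5898) = (40043 + 41/2)*(-1/5898) = (80127/2)*(-1/5898) = -26709/3932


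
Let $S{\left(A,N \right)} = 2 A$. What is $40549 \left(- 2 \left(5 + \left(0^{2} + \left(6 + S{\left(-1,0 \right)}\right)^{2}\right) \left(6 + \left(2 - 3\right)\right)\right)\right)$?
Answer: $-6893330$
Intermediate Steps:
$40549 \left(- 2 \left(5 + \left(0^{2} + \left(6 + S{\left(-1,0 \right)}\right)^{2}\right) \left(6 + \left(2 - 3\right)\right)\right)\right) = 40549 \left(- 2 \left(5 + \left(0^{2} + \left(6 + 2 \left(-1\right)\right)^{2}\right) \left(6 + \left(2 - 3\right)\right)\right)\right) = 40549 \left(- 2 \left(5 + \left(0 + \left(6 - 2\right)^{2}\right) \left(6 + \left(2 - 3\right)\right)\right)\right) = 40549 \left(- 2 \left(5 + \left(0 + 4^{2}\right) \left(6 - 1\right)\right)\right) = 40549 \left(- 2 \left(5 + \left(0 + 16\right) 5\right)\right) = 40549 \left(- 2 \left(5 + 16 \cdot 5\right)\right) = 40549 \left(- 2 \left(5 + 80\right)\right) = 40549 \left(\left(-2\right) 85\right) = 40549 \left(-170\right) = -6893330$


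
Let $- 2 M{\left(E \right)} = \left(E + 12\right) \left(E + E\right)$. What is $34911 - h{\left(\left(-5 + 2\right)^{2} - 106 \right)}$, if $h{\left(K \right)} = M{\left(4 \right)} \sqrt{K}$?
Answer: $34911 + 64 i \sqrt{97} \approx 34911.0 + 630.33 i$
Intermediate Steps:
$M{\left(E \right)} = - E \left(12 + E\right)$ ($M{\left(E \right)} = - \frac{\left(E + 12\right) \left(E + E\right)}{2} = - \frac{\left(12 + E\right) 2 E}{2} = - \frac{2 E \left(12 + E\right)}{2} = - E \left(12 + E\right)$)
$h{\left(K \right)} = - 64 \sqrt{K}$ ($h{\left(K \right)} = \left(-1\right) 4 \left(12 + 4\right) \sqrt{K} = \left(-1\right) 4 \cdot 16 \sqrt{K} = - 64 \sqrt{K}$)
$34911 - h{\left(\left(-5 + 2\right)^{2} - 106 \right)} = 34911 - - 64 \sqrt{\left(-5 + 2\right)^{2} - 106} = 34911 - - 64 \sqrt{\left(-3\right)^{2} - 106} = 34911 - - 64 \sqrt{9 - 106} = 34911 - - 64 \sqrt{-97} = 34911 - - 64 i \sqrt{97} = 34911 + 64 i \sqrt{97}$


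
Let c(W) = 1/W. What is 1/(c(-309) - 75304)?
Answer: -309/23268937 ≈ -1.3280e-5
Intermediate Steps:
1/(c(-309) - 75304) = 1/(1/(-309) - 75304) = 1/(-1/309 - 75304) = 1/(-23268937/309) = -309/23268937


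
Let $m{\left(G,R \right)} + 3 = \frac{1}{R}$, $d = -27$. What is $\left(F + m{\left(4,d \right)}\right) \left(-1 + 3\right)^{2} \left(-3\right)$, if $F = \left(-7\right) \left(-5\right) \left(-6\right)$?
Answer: $\frac{23008}{9} \approx 2556.4$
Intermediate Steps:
$F = -210$ ($F = 35 \left(-6\right) = -210$)
$m{\left(G,R \right)} = -3 + \frac{1}{R}$
$\left(F + m{\left(4,d \right)}\right) \left(-1 + 3\right)^{2} \left(-3\right) = \left(-210 - \left(3 - \frac{1}{-27}\right)\right) \left(-1 + 3\right)^{2} \left(-3\right) = \left(-210 - \frac{82}{27}\right) 2^{2} \left(-3\right) = \left(-210 - \frac{82}{27}\right) 4 \left(-3\right) = \left(- \frac{5752}{27}\right) \left(-12\right) = \frac{23008}{9}$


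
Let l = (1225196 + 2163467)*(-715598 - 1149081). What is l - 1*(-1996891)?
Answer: -6318766737286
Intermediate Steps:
l = -6318768734177 (l = 3388663*(-1864679) = -6318768734177)
l - 1*(-1996891) = -6318768734177 - 1*(-1996891) = -6318768734177 + 1996891 = -6318766737286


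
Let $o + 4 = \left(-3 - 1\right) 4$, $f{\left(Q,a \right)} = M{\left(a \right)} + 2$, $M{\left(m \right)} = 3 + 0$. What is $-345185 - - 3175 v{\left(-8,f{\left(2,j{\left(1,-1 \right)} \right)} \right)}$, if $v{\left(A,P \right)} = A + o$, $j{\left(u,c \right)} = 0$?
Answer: $-434085$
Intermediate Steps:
$M{\left(m \right)} = 3$
$f{\left(Q,a \right)} = 5$ ($f{\left(Q,a \right)} = 3 + 2 = 5$)
$o = -20$ ($o = -4 + \left(-3 - 1\right) 4 = -4 - 16 = -20$)
$v{\left(A,P \right)} = -20 + A$ ($v{\left(A,P \right)} = A - 20 = -20 + A$)
$-345185 - - 3175 v{\left(-8,f{\left(2,j{\left(1,-1 \right)} \right)} \right)} = -345185 - - 3175 \left(-20 - 8\right) = -345185 - \left(-3175\right) \left(-28\right) = -345185 - 88900 = -434085$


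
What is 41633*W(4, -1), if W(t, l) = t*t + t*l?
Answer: 499596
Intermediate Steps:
W(t, l) = t² + l*t
41633*W(4, -1) = 41633*(4*(-1 + 4)) = 41633*(4*3) = 41633*12 = 499596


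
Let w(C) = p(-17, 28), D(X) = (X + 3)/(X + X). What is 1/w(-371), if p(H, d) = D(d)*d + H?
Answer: -2/3 ≈ -0.66667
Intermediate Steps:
D(X) = (3 + X)/(2*X) (D(X) = (3 + X)/((2*X)) = (3 + X)*(1/(2*X)) = (3 + X)/(2*X))
p(H, d) = 3/2 + H + d/2 (p(H, d) = ((3 + d)/(2*d))*d + H = (3/2 + d/2) + H = 3/2 + H + d/2)
w(C) = -3/2 (w(C) = 3/2 - 17 + (1/2)*28 = 3/2 - 17 + 14 = -3/2)
1/w(-371) = 1/(-3/2) = -2/3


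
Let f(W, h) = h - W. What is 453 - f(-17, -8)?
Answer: 444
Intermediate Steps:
453 - f(-17, -8) = 453 - (-8 - 1*(-17)) = 453 - (-8 + 17) = 453 - 1*9 = 453 - 9 = 444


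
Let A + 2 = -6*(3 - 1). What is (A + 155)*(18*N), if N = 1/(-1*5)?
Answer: -2538/5 ≈ -507.60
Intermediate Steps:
A = -14 (A = -2 - 6*(3 - 1) = -2 - 6*2 = -2 - 12 = -14)
N = -⅕ (N = 1/(-5) = -⅕ ≈ -0.20000)
(A + 155)*(18*N) = (-14 + 155)*(18*(-⅕)) = 141*(-18/5) = -2538/5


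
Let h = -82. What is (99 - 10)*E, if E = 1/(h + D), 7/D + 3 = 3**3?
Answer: -2136/1961 ≈ -1.0892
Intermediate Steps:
D = 7/24 (D = 7/(-3 + 3**3) = 7/(-3 + 27) = 7/24 ≈ 0.29167)
E = -24/1961 (E = 1/(-82 + 7/24) = 1/(-1961/24) = -24/1961 ≈ -0.012239)
(99 - 10)*E = (99 - 10)*(-24/1961) = 89*(-24/1961) = -2136/1961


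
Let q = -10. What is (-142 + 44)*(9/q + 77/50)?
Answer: -1568/25 ≈ -62.720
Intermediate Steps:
(-142 + 44)*(9/q + 77/50) = (-142 + 44)*(9/(-10) + 77/50) = -98*(9*(-⅒) + 77*(1/50)) = -98*(-9/10 + 77/50) = -98*16/25 = -1568/25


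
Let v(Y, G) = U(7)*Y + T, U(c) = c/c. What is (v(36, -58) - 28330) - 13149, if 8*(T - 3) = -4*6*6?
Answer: -41458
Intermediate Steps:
U(c) = 1
T = -15 (T = 3 + (-4*6*6)/8 = 3 + (-24*6)/8 = 3 + (1/8)*(-144) = 3 - 18 = -15)
v(Y, G) = -15 + Y (v(Y, G) = 1*Y - 15 = Y - 15 = -15 + Y)
(v(36, -58) - 28330) - 13149 = ((-15 + 36) - 28330) - 13149 = (21 - 28330) - 13149 = -28309 - 13149 = -41458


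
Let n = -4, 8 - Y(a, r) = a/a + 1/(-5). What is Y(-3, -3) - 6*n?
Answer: 156/5 ≈ 31.200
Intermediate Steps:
Y(a, r) = 36/5 (Y(a, r) = 8 - (a/a + 1/(-5)) = 8 - (1 + 1*(-1/5)) = 8 - (1 - 1/5) = 8 - 1*4/5 = 8 - 4/5 = 36/5)
Y(-3, -3) - 6*n = 36/5 - 6*(-4) = 36/5 + 24 = 156/5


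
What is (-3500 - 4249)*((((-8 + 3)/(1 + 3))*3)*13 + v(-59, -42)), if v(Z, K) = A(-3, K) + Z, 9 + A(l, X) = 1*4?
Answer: 3494799/4 ≈ 8.7370e+5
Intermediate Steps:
A(l, X) = -5 (A(l, X) = -9 + 1*4 = -9 + 4 = -5)
v(Z, K) = -5 + Z
(-3500 - 4249)*((((-8 + 3)/(1 + 3))*3)*13 + v(-59, -42)) = (-3500 - 4249)*((((-8 + 3)/(1 + 3))*3)*13 + (-5 - 59)) = -7749*((-5/4*3)*13 - 64) = -7749*((-5*1/4*3)*13 - 64) = -7749*(-5/4*3*13 - 64) = -7749*(-15/4*13 - 64) = -7749*(-195/4 - 64) = -7749*(-451/4) = 3494799/4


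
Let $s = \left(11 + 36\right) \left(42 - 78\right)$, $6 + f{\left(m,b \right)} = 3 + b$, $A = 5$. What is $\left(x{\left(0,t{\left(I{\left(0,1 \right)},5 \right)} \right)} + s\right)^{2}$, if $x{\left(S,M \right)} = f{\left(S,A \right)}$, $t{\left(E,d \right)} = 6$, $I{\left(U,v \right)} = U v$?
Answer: $2856100$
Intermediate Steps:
$f{\left(m,b \right)} = -3 + b$ ($f{\left(m,b \right)} = -6 + \left(3 + b\right) = -3 + b$)
$x{\left(S,M \right)} = 2$ ($x{\left(S,M \right)} = -3 + 5 = 2$)
$s = -1692$ ($s = 47 \left(-36\right) = -1692$)
$\left(x{\left(0,t{\left(I{\left(0,1 \right)},5 \right)} \right)} + s\right)^{2} = \left(2 - 1692\right)^{2} = \left(-1690\right)^{2} = 2856100$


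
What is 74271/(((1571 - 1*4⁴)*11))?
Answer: 74271/14465 ≈ 5.1345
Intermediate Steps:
74271/(((1571 - 1*4⁴)*11)) = 74271/(((1571 - 1*256)*11)) = 74271/(((1571 - 256)*11)) = 74271/((1315*11)) = 74271/14465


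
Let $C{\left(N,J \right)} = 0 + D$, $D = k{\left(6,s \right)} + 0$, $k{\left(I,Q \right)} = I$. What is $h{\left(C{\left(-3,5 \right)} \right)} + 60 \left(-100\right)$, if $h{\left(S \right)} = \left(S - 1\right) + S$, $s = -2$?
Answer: $-5989$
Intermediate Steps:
$D = 6$ ($D = 6 + 0 = 6$)
$C{\left(N,J \right)} = 6$ ($C{\left(N,J \right)} = 0 + 6 = 6$)
$h{\left(S \right)} = -1 + 2 S$ ($h{\left(S \right)} = \left(-1 + S\right) + S = -1 + 2 S$)
$h{\left(C{\left(-3,5 \right)} \right)} + 60 \left(-100\right) = \left(-1 + 2 \cdot 6\right) + 60 \left(-100\right) = \left(-1 + 12\right) - 6000 = 11 - 6000 = -5989$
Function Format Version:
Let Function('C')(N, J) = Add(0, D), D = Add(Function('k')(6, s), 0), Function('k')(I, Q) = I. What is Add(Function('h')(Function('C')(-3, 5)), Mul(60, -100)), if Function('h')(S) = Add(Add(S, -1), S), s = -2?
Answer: -5989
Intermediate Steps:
D = 6 (D = Add(6, 0) = 6)
Function('C')(N, J) = 6 (Function('C')(N, J) = Add(0, 6) = 6)
Function('h')(S) = Add(-1, Mul(2, S)) (Function('h')(S) = Add(Add(-1, S), S) = Add(-1, Mul(2, S)))
Add(Function('h')(Function('C')(-3, 5)), Mul(60, -100)) = Add(Add(-1, Mul(2, 6)), Mul(60, -100)) = Add(Add(-1, 12), -6000) = Add(11, -6000) = -5989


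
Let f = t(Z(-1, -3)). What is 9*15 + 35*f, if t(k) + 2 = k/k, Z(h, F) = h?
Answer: 100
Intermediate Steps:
t(k) = -1 (t(k) = -2 + k/k = -2 + 1 = -1)
f = -1
9*15 + 35*f = 9*15 + 35*(-1) = 135 - 35 = 100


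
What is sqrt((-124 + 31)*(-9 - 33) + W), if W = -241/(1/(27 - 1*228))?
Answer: sqrt(52347) ≈ 228.79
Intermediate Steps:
W = 48441 (W = -241/(1/(27 - 228)) = -241/(1/(-201)) = -241/(-1/201) = -241*(-201) = 48441)
sqrt((-124 + 31)*(-9 - 33) + W) = sqrt((-124 + 31)*(-9 - 33) + 48441) = sqrt(-93*(-42) + 48441) = sqrt(3906 + 48441) = sqrt(52347)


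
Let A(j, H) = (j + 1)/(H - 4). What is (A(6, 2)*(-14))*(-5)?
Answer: -245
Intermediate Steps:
A(j, H) = (1 + j)/(-4 + H)
(A(6, 2)*(-14))*(-5) = (((1 + 6)/(-4 + 2))*(-14))*(-5) = ((7/(-2))*(-14))*(-5) = (-½*7*(-14))*(-5) = -7/2*(-14)*(-5) = 49*(-5) = -245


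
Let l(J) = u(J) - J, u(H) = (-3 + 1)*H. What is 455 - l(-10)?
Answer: 425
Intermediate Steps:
u(H) = -2*H
l(J) = -3*J (l(J) = -2*J - J = -3*J)
455 - l(-10) = 455 - (-3)*(-10) = 455 - 1*30 = 455 - 30 = 425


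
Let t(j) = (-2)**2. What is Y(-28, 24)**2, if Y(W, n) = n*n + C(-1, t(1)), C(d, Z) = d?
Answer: 330625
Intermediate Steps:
t(j) = 4
Y(W, n) = -1 + n**2 (Y(W, n) = n*n - 1 = n**2 - 1 = -1 + n**2)
Y(-28, 24)**2 = (-1 + 24**2)**2 = (-1 + 576)**2 = 575**2 = 330625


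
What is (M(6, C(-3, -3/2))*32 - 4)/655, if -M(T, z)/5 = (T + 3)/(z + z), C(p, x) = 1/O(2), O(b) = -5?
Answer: 3596/655 ≈ 5.4901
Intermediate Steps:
C(p, x) = -⅕ (C(p, x) = 1/(-5) = -⅕)
M(T, z) = -5*(3 + T)/(2*z) (M(T, z) = -5*(T + 3)/(z + z) = -5*(3 + T)/(2*z))
(M(6, C(-3, -3/2))*32 - 4)/655 = ((5*(-3 - 1*6)/(2*(-⅕)))*32 - 4)/655 = (((5/2)*(-5)*(-3 - 6))*32 - 4)*(1/655) = (((5/2)*(-5)*(-9))*32 - 4)*(1/655) = ((225/2)*32 - 4)*(1/655) = (3600 - 4)*(1/655) = 3596*(1/655) = 3596/655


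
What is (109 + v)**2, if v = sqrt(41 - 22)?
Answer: (109 + sqrt(19))**2 ≈ 12850.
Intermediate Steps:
v = sqrt(19) ≈ 4.3589
(109 + v)**2 = (109 + sqrt(19))**2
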